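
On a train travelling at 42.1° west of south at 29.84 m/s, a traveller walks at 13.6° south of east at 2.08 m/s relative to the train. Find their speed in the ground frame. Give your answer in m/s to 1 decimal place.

28.9 m/s

Taking east as x and north as y: train velocity = (-20.006, -22.141) m/s; traveller velocity relative to train = (2.022, -0.489) m/s.
Velocity relative to ground = (-20.006, -22.141) + (2.022, -0.489) = (-17.984, -22.630) m/s.
Speed = |(-17.984, -22.630)| = 28.905 m/s.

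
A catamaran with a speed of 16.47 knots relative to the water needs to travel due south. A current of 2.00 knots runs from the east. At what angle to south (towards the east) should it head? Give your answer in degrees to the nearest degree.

The current pushes perpendicular to the desired track; the heading must have a component into the current equal to 2.00 knots: 16.47 sin θ = 2.00.
sin θ = 0.1214, so θ = 6.975°.

7°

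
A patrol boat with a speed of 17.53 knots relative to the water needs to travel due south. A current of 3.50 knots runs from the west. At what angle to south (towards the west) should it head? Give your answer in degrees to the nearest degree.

The current pushes perpendicular to the desired track; the heading must have a component into the current equal to 3.50 knots: 17.53 sin θ = 3.50.
sin θ = 0.1997, so θ = 11.517°.

12°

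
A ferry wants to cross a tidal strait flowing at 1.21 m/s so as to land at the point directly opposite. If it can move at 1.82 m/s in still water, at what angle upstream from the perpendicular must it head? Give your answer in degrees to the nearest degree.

To cancel the current, the upstream component of the ferry's velocity must equal the flow: 1.82 sin θ = 1.21.
sin θ = 1.21 / 1.82 = 0.6648.
θ = arcsin(0.6648) = 41.670°.

42°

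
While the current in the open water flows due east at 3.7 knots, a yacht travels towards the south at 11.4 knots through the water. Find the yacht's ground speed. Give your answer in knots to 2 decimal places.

Taking east as x and north as y: velocity relative to the water = (0.000, -11.400) knots; the water relative to ground = (3.700, 0.000) knots.
Velocity relative to ground = (0.000, -11.400) + (3.700, 0.000) = (3.700, -11.400) knots.
Speed = |(3.700, -11.400)| = 11.985 knots.

11.99 knots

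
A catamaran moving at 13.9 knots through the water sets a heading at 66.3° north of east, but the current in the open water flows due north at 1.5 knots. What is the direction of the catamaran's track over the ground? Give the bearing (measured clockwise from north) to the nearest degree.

021°

Taking east as x and north as y: velocity relative to the water = (5.587, 12.728) knots; the water relative to ground = (0.000, 1.500) knots.
Velocity relative to ground = (5.587, 12.728) + (0.000, 1.500) = (5.587, 14.228) knots.
Bearing = atan2(5.59, 14.23) = 21.44° clockwise from north.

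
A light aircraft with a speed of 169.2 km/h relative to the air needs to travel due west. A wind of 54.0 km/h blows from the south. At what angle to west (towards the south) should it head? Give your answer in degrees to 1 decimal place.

18.6°

The wind pushes perpendicular to the desired track; the heading must have a component into the wind equal to 54.0 km/h: 169.2 sin θ = 54.0.
sin θ = 0.3191, so θ = 18.611°.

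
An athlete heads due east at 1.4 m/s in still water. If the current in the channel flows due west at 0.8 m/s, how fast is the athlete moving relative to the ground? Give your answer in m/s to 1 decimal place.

Taking east as x and north as y: velocity relative to the water = (1.400, 0.000) m/s; the water relative to ground = (-0.800, 0.000) m/s.
Velocity relative to ground = (1.400, 0.000) + (-0.800, 0.000) = (0.600, 0.000) m/s.
Speed = |(0.600, 0.000)| = 0.600 m/s.

0.6 m/s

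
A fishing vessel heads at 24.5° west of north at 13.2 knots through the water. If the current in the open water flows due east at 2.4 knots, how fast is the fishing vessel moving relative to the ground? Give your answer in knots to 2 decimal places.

Taking east as x and north as y: velocity relative to the water = (-5.474, 12.011) knots; the water relative to ground = (2.400, 0.000) knots.
Velocity relative to ground = (-5.474, 12.011) + (2.400, 0.000) = (-3.074, 12.011) knots.
Speed = |(-3.074, 12.011)| = 12.399 knots.

12.40 knots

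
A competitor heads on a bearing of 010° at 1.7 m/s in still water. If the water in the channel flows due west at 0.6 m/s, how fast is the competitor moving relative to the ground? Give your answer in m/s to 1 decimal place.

Taking east as x and north as y: velocity relative to the water = (0.295, 1.674) m/s; the water relative to ground = (-0.600, 0.000) m/s.
Velocity relative to ground = (0.295, 1.674) + (-0.600, 0.000) = (-0.305, 1.674) m/s.
Speed = |(-0.305, 1.674)| = 1.702 m/s.

1.7 m/s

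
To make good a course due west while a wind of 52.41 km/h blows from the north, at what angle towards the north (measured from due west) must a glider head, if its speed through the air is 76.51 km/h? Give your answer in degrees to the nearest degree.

The wind pushes perpendicular to the desired track; the heading must have a component into the wind equal to 52.41 km/h: 76.51 sin θ = 52.41.
sin θ = 0.6850, so θ = 43.236°.

43°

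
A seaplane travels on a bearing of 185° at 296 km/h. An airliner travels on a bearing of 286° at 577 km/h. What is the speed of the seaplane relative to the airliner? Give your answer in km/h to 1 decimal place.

696.9 km/h

Taking east as x and north as y: seaplane velocity = (-25.798, -294.874) km/h; airliner velocity = (-554.648, 159.043) km/h.
Velocity of seaplane relative to airliner = (-25.798, -294.874) − (-554.648, 159.043) = (528.850, -453.916) km/h.
Magnitude = |(528.850, -453.916)| = 696.938 km/h.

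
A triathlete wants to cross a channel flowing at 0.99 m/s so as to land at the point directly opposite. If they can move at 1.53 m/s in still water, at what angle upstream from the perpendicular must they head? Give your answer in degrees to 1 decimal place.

40.3°

To cancel the current, the upstream component of the triathlete's velocity must equal the flow: 1.53 sin θ = 0.99.
sin θ = 0.99 / 1.53 = 0.6471.
θ = arcsin(0.6471) = 40.320°.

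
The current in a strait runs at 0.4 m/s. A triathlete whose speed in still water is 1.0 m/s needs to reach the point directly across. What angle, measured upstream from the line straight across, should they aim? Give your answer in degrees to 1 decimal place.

23.6°

To cancel the current, the upstream component of the triathlete's velocity must equal the flow: 1.0 sin θ = 0.4.
sin θ = 0.4 / 1.0 = 0.4000.
θ = arcsin(0.4000) = 23.578°.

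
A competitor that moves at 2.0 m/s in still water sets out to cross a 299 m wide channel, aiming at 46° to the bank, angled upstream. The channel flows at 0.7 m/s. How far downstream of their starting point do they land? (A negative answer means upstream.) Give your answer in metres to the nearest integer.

-143 m

Perpendicular speed = 1.439 m/s; crossing time = 299 / 1.439 = 207.829 s.
Net downstream speed = -0.689 m/s.
Drift = -0.689 × 207.829 = -143.260 m (upstream).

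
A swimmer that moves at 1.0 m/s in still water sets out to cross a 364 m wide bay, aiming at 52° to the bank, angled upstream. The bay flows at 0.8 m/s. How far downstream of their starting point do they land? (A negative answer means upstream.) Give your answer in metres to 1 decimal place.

85.2 m

Perpendicular speed = 0.788 m/s; crossing time = 364 / 0.788 = 461.923 s.
Net downstream speed = 0.184 m/s.
Drift = 0.184 × 461.923 = 85.150 m (downstream).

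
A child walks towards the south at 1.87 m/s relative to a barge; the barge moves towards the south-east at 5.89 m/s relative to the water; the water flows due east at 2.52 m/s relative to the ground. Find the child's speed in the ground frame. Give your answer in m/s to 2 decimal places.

9.01 m/s

In east/north components (m/s): child relative to barge = (0.000, -1.870); barge relative to water = (4.165, -4.165); water relative to ground = (2.520, 0.000).
Sum = (6.685, -6.035) m/s.
Speed = |(6.685, -6.035)| = 9.006 m/s.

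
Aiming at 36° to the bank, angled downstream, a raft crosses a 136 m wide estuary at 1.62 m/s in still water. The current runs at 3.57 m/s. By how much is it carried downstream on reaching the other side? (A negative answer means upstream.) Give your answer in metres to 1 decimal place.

Perpendicular speed = 0.952 m/s; crossing time = 136 / 0.952 = 142.825 s.
Net downstream speed = 4.881 m/s.
Drift = 4.881 × 142.825 = 697.074 m (downstream).

697.1 m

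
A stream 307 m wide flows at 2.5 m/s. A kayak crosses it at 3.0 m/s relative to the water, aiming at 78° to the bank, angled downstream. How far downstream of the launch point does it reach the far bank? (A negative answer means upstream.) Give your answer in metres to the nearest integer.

Perpendicular speed = 2.934 m/s; crossing time = 307 / 2.934 = 104.620 s.
Net downstream speed = 3.124 m/s.
Drift = 3.124 × 104.620 = 326.804 m (downstream).

327 m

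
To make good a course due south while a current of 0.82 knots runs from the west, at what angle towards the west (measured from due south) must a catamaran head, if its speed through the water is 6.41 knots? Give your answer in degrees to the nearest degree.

The current pushes perpendicular to the desired track; the heading must have a component into the current equal to 0.82 knots: 6.41 sin θ = 0.82.
sin θ = 0.1279, so θ = 7.350°.

7°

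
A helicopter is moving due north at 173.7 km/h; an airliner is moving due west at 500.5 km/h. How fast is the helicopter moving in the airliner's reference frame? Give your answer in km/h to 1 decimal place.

Taking east as x and north as y: helicopter velocity = (0.000, 173.700) km/h; airliner velocity = (-500.500, 0.000) km/h.
Velocity of helicopter relative to airliner = (0.000, 173.700) − (-500.500, 0.000) = (500.500, 173.700) km/h.
Magnitude = |(500.500, 173.700)| = 529.785 km/h.

529.8 km/h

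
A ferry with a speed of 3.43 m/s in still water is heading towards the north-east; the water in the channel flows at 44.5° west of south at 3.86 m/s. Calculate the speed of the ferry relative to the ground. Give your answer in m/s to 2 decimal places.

Taking east as x and north as y: velocity relative to the water = (2.425, 2.425) m/s; the water relative to ground = (-2.706, -2.753) m/s.
Velocity relative to ground = (2.425, 2.425) + (-2.706, -2.753) = (-0.280, -0.328) m/s.
Speed = |(-0.280, -0.328)| = 0.431 m/s.

0.43 m/s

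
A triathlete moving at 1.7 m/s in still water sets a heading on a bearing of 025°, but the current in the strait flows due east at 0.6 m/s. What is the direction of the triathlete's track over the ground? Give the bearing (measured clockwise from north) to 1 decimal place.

Taking east as x and north as y: velocity relative to the water = (0.718, 1.541) m/s; the water relative to ground = (0.600, 0.000) m/s.
Velocity relative to ground = (0.718, 1.541) + (0.600, 0.000) = (1.318, 1.541) m/s.
Bearing = atan2(1.32, 1.54) = 40.55° clockwise from north.

040.6°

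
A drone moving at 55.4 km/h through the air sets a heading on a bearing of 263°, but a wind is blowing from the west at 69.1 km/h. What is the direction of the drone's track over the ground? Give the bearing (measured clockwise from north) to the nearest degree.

116°

Taking east as x and north as y: velocity relative to the air = (-54.987, -6.752) km/h; the air relative to ground = (69.100, 0.000) km/h.
Velocity relative to ground = (-54.987, -6.752) + (69.100, 0.000) = (14.113, -6.752) km/h.
Bearing = atan2(14.11, -6.75) = 115.57° clockwise from north.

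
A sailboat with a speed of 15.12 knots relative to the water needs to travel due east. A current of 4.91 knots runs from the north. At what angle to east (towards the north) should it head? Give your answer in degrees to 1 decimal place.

The current pushes perpendicular to the desired track; the heading must have a component into the current equal to 4.91 knots: 15.12 sin θ = 4.91.
sin θ = 0.3247, so θ = 18.950°.

18.9°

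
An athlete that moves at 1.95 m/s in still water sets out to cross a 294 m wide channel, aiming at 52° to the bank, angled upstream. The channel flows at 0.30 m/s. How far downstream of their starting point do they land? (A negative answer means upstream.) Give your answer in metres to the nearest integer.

-172 m

Perpendicular speed = 1.537 m/s; crossing time = 294 / 1.537 = 191.329 s.
Net downstream speed = -0.901 m/s.
Drift = -0.901 × 191.329 = -172.299 m (upstream).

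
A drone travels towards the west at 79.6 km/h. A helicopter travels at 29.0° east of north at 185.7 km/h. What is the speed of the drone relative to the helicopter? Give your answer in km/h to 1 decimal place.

234.8 km/h

Taking east as x and north as y: drone velocity = (-79.600, 0.000) km/h; helicopter velocity = (90.029, 162.417) km/h.
Velocity of drone relative to helicopter = (-79.600, 0.000) − (90.029, 162.417) = (-169.629, -162.417) km/h.
Magnitude = |(-169.629, -162.417)| = 234.847 km/h.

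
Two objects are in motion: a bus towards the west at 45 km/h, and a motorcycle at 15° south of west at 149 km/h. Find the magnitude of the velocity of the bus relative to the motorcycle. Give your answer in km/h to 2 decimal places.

106.17 km/h

Taking east as x and north as y: bus velocity = (-45.000, 0.000) km/h; motorcycle velocity = (-143.923, -38.564) km/h.
Velocity of bus relative to motorcycle = (-45.000, 0.000) − (-143.923, -38.564) = (98.923, 38.564) km/h.
Magnitude = |(98.923, 38.564)| = 106.174 km/h.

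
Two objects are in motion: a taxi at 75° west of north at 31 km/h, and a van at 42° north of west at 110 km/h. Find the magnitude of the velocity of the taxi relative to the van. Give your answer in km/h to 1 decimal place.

Taking east as x and north as y: taxi velocity = (-29.944, 8.023) km/h; van velocity = (-81.746, 73.604) km/h.
Velocity of taxi relative to van = (-29.944, 8.023) − (-81.746, 73.604) = (51.802, -65.581) km/h.
Magnitude = |(51.802, -65.581)| = 83.572 km/h.

83.6 km/h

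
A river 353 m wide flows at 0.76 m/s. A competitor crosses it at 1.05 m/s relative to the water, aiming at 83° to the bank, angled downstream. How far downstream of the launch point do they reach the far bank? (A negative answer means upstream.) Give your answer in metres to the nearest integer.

301 m

Perpendicular speed = 1.042 m/s; crossing time = 353 / 1.042 = 338.715 s.
Net downstream speed = 0.888 m/s.
Drift = 0.888 × 338.715 = 300.767 m (downstream).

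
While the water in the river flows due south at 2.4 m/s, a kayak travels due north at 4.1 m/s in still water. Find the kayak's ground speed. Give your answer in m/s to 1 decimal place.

Taking east as x and north as y: velocity relative to the water = (0.000, 4.100) m/s; the water relative to ground = (0.000, -2.400) m/s.
Velocity relative to ground = (0.000, 4.100) + (0.000, -2.400) = (0.000, 1.700) m/s.
Speed = |(0.000, 1.700)| = 1.700 m/s.

1.7 m/s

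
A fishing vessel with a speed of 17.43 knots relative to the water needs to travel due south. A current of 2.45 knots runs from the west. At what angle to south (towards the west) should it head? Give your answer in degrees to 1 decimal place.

8.1°

The current pushes perpendicular to the desired track; the heading must have a component into the current equal to 2.45 knots: 17.43 sin θ = 2.45.
sin θ = 0.1406, so θ = 8.080°.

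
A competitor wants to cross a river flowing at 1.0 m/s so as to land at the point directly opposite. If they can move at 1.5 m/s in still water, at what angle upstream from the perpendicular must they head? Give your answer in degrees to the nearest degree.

To cancel the current, the upstream component of the competitor's velocity must equal the flow: 1.5 sin θ = 1.0.
sin θ = 1.0 / 1.5 = 0.6667.
θ = arcsin(0.6667) = 41.810°.

42°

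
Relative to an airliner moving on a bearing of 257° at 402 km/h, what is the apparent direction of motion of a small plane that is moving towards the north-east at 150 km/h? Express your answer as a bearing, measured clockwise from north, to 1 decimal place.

068.5°

Taking east as x and north as y: small plane velocity = (106.066, 106.066) km/h; airliner velocity = (-391.697, -90.430) km/h.
Velocity of small plane relative to airliner = (106.066, 106.066) − (-391.697, -90.430) = (497.763, 196.496) km/h.
Bearing = atan2(497.76, 196.50) = 68.46° clockwise from north.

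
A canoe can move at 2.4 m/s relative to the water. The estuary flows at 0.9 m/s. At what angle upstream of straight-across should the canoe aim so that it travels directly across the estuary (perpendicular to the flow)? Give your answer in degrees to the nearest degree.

To cancel the current, the upstream component of the canoe's velocity must equal the flow: 2.4 sin θ = 0.9.
sin θ = 0.9 / 2.4 = 0.3750.
θ = arcsin(0.3750) = 22.024°.

22°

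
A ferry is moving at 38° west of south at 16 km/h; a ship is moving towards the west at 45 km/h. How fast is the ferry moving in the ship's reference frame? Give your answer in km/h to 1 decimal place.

37.3 km/h

Taking east as x and north as y: ferry velocity = (-9.851, -12.608) km/h; ship velocity = (-45.000, 0.000) km/h.
Velocity of ferry relative to ship = (-9.851, -12.608) − (-45.000, 0.000) = (35.149, -12.608) km/h.
Magnitude = |(35.149, -12.608)| = 37.342 km/h.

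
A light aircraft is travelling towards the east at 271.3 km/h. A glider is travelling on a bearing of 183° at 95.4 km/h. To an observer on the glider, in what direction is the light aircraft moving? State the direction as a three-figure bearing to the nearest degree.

Taking east as x and north as y: light aircraft velocity = (271.300, 0.000) km/h; glider velocity = (-4.993, -95.269) km/h.
Velocity of light aircraft relative to glider = (271.300, 0.000) − (-4.993, -95.269) = (276.293, 95.269) km/h.
Bearing = atan2(276.29, 95.27) = 70.98° clockwise from north.

071°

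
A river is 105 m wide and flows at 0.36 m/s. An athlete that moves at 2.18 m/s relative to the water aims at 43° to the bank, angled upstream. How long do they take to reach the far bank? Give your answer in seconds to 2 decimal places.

The component of the athlete's velocity perpendicular to the bank is 2.18 × sin 43° = 1.487 m/s.
Only the cross-stream component determines the crossing time; the current contributes nothing perpendicular to the bank.
Time = 105 / 1.487 = 70.624 s.

70.62 s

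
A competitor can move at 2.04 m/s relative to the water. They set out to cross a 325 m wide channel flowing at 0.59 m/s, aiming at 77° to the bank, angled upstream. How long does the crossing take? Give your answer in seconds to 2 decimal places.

The component of the competitor's velocity perpendicular to the bank is 2.04 × sin 77° = 1.988 m/s.
Only the cross-stream component determines the crossing time; the current contributes nothing perpendicular to the bank.
Time = 325 / 1.988 = 163.504 s.

163.50 s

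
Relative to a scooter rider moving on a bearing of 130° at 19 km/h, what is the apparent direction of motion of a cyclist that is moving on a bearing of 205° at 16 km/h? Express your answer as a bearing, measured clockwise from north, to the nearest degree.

Taking east as x and north as y: cyclist velocity = (-6.762, -14.501) km/h; scooter rider velocity = (14.555, -12.213) km/h.
Velocity of cyclist relative to scooter rider = (-6.762, -14.501) − (14.555, -12.213) = (-21.317, -2.288) km/h.
Bearing = atan2(-21.32, -2.29) = 263.87° clockwise from north.

264°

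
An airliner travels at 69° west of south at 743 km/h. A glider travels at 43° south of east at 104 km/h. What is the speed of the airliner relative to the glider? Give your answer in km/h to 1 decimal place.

Taking east as x and north as y: airliner velocity = (-693.650, -266.267) km/h; glider velocity = (76.061, -70.928) km/h.
Velocity of airliner relative to glider = (-693.650, -266.267) − (76.061, -70.928) = (-769.711, -195.340) km/h.
Magnitude = |(-769.711, -195.340)| = 794.111 km/h.

794.1 km/h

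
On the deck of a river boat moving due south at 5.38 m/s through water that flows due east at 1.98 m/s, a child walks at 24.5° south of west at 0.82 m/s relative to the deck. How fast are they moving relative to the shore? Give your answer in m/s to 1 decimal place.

5.9 m/s

In east/north components (m/s): child relative to river boat = (-0.746, -0.340); river boat relative to water = (0.000, -5.380); water relative to ground = (1.980, 0.000).
Sum = (1.234, -5.720) m/s.
Speed = |(1.234, -5.720)| = 5.852 m/s.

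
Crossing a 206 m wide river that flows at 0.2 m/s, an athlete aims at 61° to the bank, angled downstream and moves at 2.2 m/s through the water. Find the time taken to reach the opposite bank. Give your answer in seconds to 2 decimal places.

The component of the athlete's velocity perpendicular to the bank is 2.2 × sin 61° = 1.924 m/s.
The flow acts along the bank and has no component across it.
Time = 206 / 1.924 = 107.060 s.

107.06 s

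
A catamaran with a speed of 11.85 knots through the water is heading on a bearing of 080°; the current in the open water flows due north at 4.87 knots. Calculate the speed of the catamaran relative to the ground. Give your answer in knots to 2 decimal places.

Taking east as x and north as y: velocity relative to the water = (11.670, 2.058) knots; the water relative to ground = (0.000, 4.870) knots.
Velocity relative to ground = (11.670, 2.058) + (0.000, 4.870) = (11.670, 6.928) knots.
Speed = |(11.670, 6.928)| = 13.571 knots.

13.57 knots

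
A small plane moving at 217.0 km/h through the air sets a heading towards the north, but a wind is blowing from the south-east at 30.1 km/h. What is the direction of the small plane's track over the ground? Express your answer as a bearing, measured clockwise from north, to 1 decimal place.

Taking east as x and north as y: velocity relative to the air = (0.000, 217.000) km/h; the air relative to ground = (-21.284, 21.284) km/h.
Velocity relative to ground = (0.000, 217.000) + (-21.284, 21.284) = (-21.284, 238.284) km/h.
Bearing = atan2(-21.28, 238.28) = 354.90° clockwise from north.

354.9°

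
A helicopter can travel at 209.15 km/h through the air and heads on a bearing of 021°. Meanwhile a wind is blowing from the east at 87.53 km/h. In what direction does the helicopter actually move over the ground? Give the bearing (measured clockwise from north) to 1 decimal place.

356.3°

Taking east as x and north as y: velocity relative to the air = (74.953, 195.258) km/h; the air relative to ground = (-87.530, 0.000) km/h.
Velocity relative to ground = (74.953, 195.258) + (-87.530, 0.000) = (-12.577, 195.258) km/h.
Bearing = atan2(-12.58, 195.26) = 356.31° clockwise from north.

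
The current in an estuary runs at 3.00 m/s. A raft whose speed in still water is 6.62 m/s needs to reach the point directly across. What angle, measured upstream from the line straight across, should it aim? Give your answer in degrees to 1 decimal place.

26.9°

To cancel the current, the upstream component of the raft's velocity must equal the flow: 6.62 sin θ = 3.00.
sin θ = 3.00 / 6.62 = 0.4532.
θ = arcsin(0.4532) = 26.947°.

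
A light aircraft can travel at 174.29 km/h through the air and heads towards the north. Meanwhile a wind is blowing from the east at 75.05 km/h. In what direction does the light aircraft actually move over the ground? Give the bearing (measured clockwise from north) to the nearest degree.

337°

Taking east as x and north as y: velocity relative to the air = (0.000, 174.290) km/h; the air relative to ground = (-75.050, 0.000) km/h.
Velocity relative to ground = (0.000, 174.290) + (-75.050, 0.000) = (-75.050, 174.290) km/h.
Bearing = atan2(-75.05, 174.29) = 336.70° clockwise from north.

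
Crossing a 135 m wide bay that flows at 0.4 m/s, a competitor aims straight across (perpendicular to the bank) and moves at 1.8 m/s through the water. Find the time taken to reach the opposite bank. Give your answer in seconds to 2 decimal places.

The component of the competitor's velocity perpendicular to the bank is 1.8 m/s.
Only the cross-stream component determines the crossing time; the current contributes nothing perpendicular to the bank.
Time = 135 / 1.800 = 75.000 s.

75.00 s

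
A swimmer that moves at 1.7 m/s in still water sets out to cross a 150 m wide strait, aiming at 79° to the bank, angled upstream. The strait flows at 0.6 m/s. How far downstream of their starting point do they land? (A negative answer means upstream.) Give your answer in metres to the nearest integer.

Perpendicular speed = 1.669 m/s; crossing time = 150 / 1.669 = 89.887 s.
Net downstream speed = 0.276 m/s.
Drift = 0.276 × 89.887 = 24.775 m (downstream).

25 m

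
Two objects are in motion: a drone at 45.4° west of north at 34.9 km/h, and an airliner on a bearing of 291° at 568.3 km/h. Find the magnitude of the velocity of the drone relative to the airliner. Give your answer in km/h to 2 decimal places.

Taking east as x and north as y: drone velocity = (-24.850, 24.505) km/h; airliner velocity = (-530.554, 203.661) km/h.
Velocity of drone relative to airliner = (-24.850, 24.505) − (-530.554, 203.661) = (505.704, -179.155) km/h.
Magnitude = |(505.704, -179.155)| = 536.501 km/h.

536.50 km/h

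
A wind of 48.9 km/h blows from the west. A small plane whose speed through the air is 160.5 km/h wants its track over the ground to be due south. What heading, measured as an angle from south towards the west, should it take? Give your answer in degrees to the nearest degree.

18°

The wind pushes perpendicular to the desired track; the heading must have a component into the wind equal to 48.9 km/h: 160.5 sin θ = 48.9.
sin θ = 0.3047, so θ = 17.738°.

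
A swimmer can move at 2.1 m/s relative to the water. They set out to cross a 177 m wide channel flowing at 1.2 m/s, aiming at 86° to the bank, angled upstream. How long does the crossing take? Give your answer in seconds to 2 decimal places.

The component of the swimmer's velocity perpendicular to the bank is 2.1 × sin 86° = 2.095 m/s.
The flow acts along the bank and has no component across it.
Time = 177 / 2.095 = 84.492 s.

84.49 s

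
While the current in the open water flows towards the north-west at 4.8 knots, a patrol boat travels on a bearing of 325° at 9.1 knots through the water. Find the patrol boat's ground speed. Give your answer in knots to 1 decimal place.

13.9 knots

Taking east as x and north as y: velocity relative to the water = (-5.220, 7.454) knots; the water relative to ground = (-3.394, 3.394) knots.
Velocity relative to ground = (-5.220, 7.454) + (-3.394, 3.394) = (-8.614, 10.848) knots.
Speed = |(-8.614, 10.848)| = 13.852 knots.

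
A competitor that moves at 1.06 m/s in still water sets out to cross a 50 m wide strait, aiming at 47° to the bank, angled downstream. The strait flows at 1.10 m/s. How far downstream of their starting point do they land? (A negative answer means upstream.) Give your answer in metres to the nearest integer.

118 m

Perpendicular speed = 0.775 m/s; crossing time = 50 / 0.775 = 64.497 s.
Net downstream speed = 1.823 m/s.
Drift = 1.823 × 64.497 = 117.572 m (downstream).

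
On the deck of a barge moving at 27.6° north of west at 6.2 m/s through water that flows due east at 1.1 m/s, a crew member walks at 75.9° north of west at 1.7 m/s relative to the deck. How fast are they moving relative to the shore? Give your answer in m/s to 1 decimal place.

6.6 m/s

In east/north components (m/s): crew member relative to barge = (-0.414, 1.649); barge relative to water = (-5.494, 2.872); water relative to ground = (1.100, 0.000).
Sum = (-4.809, 4.521) m/s.
Speed = |(-4.809, 4.521)| = 6.600 m/s.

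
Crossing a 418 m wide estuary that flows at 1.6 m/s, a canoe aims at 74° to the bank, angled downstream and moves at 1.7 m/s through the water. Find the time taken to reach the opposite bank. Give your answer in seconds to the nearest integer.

256 s

The component of the canoe's velocity perpendicular to the bank is 1.7 × sin 74° = 1.634 m/s.
The flow acts along the bank and has no component across it.
Time = 418 / 1.634 = 255.791 s.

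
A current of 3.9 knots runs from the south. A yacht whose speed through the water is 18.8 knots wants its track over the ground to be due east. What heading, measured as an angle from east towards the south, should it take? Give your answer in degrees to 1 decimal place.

12.0°

The current pushes perpendicular to the desired track; the heading must have a component into the current equal to 3.9 knots: 18.8 sin θ = 3.9.
sin θ = 0.2074, so θ = 11.973°.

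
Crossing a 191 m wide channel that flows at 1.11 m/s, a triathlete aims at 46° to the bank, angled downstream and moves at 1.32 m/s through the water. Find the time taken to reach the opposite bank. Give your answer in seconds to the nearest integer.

201 s

The component of the triathlete's velocity perpendicular to the bank is 1.32 × sin 46° = 0.950 m/s.
The flow acts along the bank and has no component across it.
Time = 191 / 0.950 = 201.152 s.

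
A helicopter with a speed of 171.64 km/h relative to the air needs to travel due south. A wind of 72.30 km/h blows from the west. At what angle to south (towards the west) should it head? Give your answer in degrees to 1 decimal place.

24.9°

The wind pushes perpendicular to the desired track; the heading must have a component into the wind equal to 72.30 km/h: 171.64 sin θ = 72.30.
sin θ = 0.4212, so θ = 24.912°.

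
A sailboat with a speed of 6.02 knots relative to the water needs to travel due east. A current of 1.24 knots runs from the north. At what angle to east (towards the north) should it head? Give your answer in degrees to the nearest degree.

12°

The current pushes perpendicular to the desired track; the heading must have a component into the current equal to 1.24 knots: 6.02 sin θ = 1.24.
sin θ = 0.2060, so θ = 11.887°.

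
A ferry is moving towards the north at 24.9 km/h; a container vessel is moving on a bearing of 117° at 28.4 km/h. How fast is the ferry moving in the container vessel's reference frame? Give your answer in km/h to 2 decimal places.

45.48 km/h

Taking east as x and north as y: ferry velocity = (0.000, 24.900) km/h; container vessel velocity = (25.305, -12.893) km/h.
Velocity of ferry relative to container vessel = (0.000, 24.900) − (25.305, -12.893) = (-25.305, 37.793) km/h.
Magnitude = |(-25.305, 37.793)| = 45.483 km/h.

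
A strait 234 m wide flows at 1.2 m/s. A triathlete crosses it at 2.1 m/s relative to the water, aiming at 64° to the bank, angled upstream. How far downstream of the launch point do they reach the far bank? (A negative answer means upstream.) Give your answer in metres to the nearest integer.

Perpendicular speed = 1.887 m/s; crossing time = 234 / 1.887 = 123.976 s.
Net downstream speed = 0.279 m/s.
Drift = 0.279 × 123.976 = 34.641 m (downstream).

35 m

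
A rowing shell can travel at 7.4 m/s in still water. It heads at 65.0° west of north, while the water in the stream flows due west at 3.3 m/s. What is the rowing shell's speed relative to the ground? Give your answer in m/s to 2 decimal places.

Taking east as x and north as y: velocity relative to the water = (-6.707, 3.127) m/s; the water relative to ground = (-3.300, 0.000) m/s.
Velocity relative to ground = (-6.707, 3.127) + (-3.300, 0.000) = (-10.007, 3.127) m/s.
Speed = |(-10.007, 3.127)| = 10.484 m/s.

10.48 m/s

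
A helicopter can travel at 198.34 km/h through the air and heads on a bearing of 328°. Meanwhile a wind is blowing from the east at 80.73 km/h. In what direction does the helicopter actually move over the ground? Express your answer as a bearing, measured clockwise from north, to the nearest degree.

Taking east as x and north as y: velocity relative to the air = (-105.104, 168.202) km/h; the air relative to ground = (-80.730, 0.000) km/h.
Velocity relative to ground = (-105.104, 168.202) + (-80.730, 0.000) = (-185.834, 168.202) km/h.
Bearing = atan2(-185.83, 168.20) = 312.15° clockwise from north.

312°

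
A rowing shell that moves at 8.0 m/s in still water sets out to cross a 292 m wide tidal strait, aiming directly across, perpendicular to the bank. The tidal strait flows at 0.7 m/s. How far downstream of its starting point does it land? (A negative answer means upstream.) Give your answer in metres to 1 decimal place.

25.6 m

Perpendicular speed = 8.000 m/s; crossing time = 292 / 8.000 = 36.500 s.
Net downstream speed = 0.700 m/s.
Drift = 0.700 × 36.500 = 25.550 m (downstream).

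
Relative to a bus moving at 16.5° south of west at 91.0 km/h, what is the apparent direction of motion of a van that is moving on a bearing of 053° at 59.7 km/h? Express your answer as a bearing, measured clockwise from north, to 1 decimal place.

Taking east as x and north as y: van velocity = (47.679, 35.928) km/h; bus velocity = (-87.253, -25.845) km/h.
Velocity of van relative to bus = (47.679, 35.928) − (-87.253, -25.845) = (134.931, 61.774) km/h.
Bearing = atan2(134.93, 61.77) = 65.40° clockwise from north.

065.4°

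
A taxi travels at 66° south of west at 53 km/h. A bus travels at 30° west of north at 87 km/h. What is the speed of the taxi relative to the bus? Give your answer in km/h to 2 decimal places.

Taking east as x and north as y: taxi velocity = (-21.557, -48.418) km/h; bus velocity = (-43.500, 75.344) km/h.
Velocity of taxi relative to bus = (-21.557, -48.418) − (-43.500, 75.344) = (21.943, -123.762) km/h.
Magnitude = |(21.943, -123.762)| = 125.692 km/h.

125.69 km/h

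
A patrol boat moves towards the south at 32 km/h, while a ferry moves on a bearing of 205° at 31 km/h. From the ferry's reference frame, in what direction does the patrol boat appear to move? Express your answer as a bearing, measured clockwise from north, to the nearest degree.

Taking east as x and north as y: patrol boat velocity = (0.000, -32.000) km/h; ferry velocity = (-13.101, -28.096) km/h.
Velocity of patrol boat relative to ferry = (0.000, -32.000) − (-13.101, -28.096) = (13.101, -3.904) km/h.
Bearing = atan2(13.10, -3.90) = 106.60° clockwise from north.

107°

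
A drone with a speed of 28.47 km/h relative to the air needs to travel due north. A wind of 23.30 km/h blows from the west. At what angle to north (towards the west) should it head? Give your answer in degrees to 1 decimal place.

54.9°

The wind pushes perpendicular to the desired track; the heading must have a component into the wind equal to 23.30 km/h: 28.47 sin θ = 23.30.
sin θ = 0.8184, so θ = 54.925°.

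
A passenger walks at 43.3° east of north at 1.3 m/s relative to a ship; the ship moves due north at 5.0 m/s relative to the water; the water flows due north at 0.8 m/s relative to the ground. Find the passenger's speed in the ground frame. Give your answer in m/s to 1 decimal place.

6.8 m/s

In east/north components (m/s): passenger relative to ship = (0.892, 0.946); ship relative to water = (0.000, 5.000); water relative to ground = (0.000, 0.800).
Sum = (0.892, 6.746) m/s.
Speed = |(0.892, 6.746)| = 6.805 m/s.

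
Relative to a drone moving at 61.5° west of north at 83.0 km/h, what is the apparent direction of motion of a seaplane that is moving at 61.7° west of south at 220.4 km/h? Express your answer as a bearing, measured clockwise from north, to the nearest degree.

220°

Taking east as x and north as y: seaplane velocity = (-194.057, -104.489) km/h; drone velocity = (-72.942, 39.604) km/h.
Velocity of seaplane relative to drone = (-194.057, -104.489) − (-72.942, 39.604) = (-121.115, -144.093) km/h.
Bearing = atan2(-121.12, -144.09) = 220.05° clockwise from north.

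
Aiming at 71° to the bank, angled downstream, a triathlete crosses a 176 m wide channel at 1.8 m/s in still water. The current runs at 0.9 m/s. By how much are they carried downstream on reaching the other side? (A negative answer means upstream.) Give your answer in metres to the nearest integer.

154 m

Perpendicular speed = 1.702 m/s; crossing time = 176 / 1.702 = 103.412 s.
Net downstream speed = 1.486 m/s.
Drift = 1.486 × 103.412 = 153.672 m (downstream).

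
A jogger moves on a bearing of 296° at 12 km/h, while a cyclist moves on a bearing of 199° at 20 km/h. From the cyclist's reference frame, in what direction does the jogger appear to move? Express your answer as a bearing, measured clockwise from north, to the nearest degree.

350°

Taking east as x and north as y: jogger velocity = (-10.786, 5.260) km/h; cyclist velocity = (-6.511, -18.910) km/h.
Velocity of jogger relative to cyclist = (-10.786, 5.260) − (-6.511, -18.910) = (-4.274, 24.171) km/h.
Bearing = atan2(-4.27, 24.17) = 349.97° clockwise from north.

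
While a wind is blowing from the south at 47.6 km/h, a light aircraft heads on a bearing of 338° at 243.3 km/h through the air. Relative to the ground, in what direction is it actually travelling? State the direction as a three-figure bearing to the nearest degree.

342°

Taking east as x and north as y: velocity relative to the air = (-91.142, 225.584) km/h; the air relative to ground = (0.000, 47.600) km/h.
Velocity relative to ground = (-91.142, 225.584) + (0.000, 47.600) = (-91.142, 273.184) km/h.
Bearing = atan2(-91.14, 273.18) = 341.55° clockwise from north.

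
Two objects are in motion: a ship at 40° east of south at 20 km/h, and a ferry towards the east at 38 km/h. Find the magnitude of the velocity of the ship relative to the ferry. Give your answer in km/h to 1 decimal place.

Taking east as x and north as y: ship velocity = (12.856, -15.321) km/h; ferry velocity = (38.000, 0.000) km/h.
Velocity of ship relative to ferry = (12.856, -15.321) − (38.000, 0.000) = (-25.144, -15.321) km/h.
Magnitude = |(-25.144, -15.321)| = 29.444 km/h.

29.4 km/h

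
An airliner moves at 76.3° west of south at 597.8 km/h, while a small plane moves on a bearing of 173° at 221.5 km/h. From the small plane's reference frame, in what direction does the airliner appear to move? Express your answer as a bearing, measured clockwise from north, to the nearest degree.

Taking east as x and north as y: airliner velocity = (-580.792, -141.582) km/h; small plane velocity = (26.994, -219.849) km/h.
Velocity of airliner relative to small plane = (-580.792, -141.582) − (26.994, -219.849) = (-607.786, 78.267) km/h.
Bearing = atan2(-607.79, 78.27) = 277.34° clockwise from north.

277°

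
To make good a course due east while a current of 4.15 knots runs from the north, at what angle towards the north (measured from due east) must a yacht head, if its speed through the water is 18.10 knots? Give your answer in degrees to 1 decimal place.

13.3°

The current pushes perpendicular to the desired track; the heading must have a component into the current equal to 4.15 knots: 18.10 sin θ = 4.15.
sin θ = 0.2293, so θ = 13.255°.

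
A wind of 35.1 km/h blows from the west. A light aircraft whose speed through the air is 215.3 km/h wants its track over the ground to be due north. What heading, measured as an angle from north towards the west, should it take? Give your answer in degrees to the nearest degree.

The wind pushes perpendicular to the desired track; the heading must have a component into the wind equal to 35.1 km/h: 215.3 sin θ = 35.1.
sin θ = 0.1630, so θ = 9.383°.

9°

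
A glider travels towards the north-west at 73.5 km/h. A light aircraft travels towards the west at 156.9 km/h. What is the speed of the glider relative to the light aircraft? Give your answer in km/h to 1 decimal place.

117.1 km/h

Taking east as x and north as y: glider velocity = (-51.972, 51.972) km/h; light aircraft velocity = (-156.900, 0.000) km/h.
Velocity of glider relative to light aircraft = (-51.972, 51.972) − (-156.900, 0.000) = (104.928, 51.972) km/h.
Magnitude = |(104.928, 51.972)| = 117.094 km/h.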